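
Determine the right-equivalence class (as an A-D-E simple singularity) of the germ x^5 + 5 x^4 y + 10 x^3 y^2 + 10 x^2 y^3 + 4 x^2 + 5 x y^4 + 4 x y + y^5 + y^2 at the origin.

The Hessian of f at 0 has rank 1. Corank 1: A-series; mu = 4 gives A_4.

A_{4}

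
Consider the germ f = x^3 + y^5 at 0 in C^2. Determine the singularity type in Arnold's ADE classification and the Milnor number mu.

The Hessian of f at 0 has rank 0. Corank 2; j^3 = x^3 is a perfect cube, so E-series; the 5-jet and mu = 8 give E_8.

Type E_{8}, Milnor number mu = 8.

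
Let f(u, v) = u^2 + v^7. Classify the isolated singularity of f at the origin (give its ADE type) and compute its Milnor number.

Type A6, Milnor number mu = 6.

The Hessian of f at 0 is [[2, 0], [0, 0]] with rank 1, so corank 1. A Groebner basis of the Jacobian ideal J(f) in C{u,v} is {v^6, u}; counting standard monomials gives mu = 6. Corank 1: A-series; mu = 6 gives A_6.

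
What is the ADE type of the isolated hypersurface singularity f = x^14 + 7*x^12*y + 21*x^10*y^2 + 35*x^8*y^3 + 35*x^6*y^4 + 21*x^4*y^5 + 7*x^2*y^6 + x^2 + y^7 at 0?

A_{6}

The Hessian of f at 0 is [[2, 0], [0, 0]] with rank 1, so corank 1. A Groebner basis of the Jacobian ideal J(f) in C{x,y} is {y^6, x}; counting standard monomials gives mu = 6. Corank 1: A-series; mu = 6 gives A_6.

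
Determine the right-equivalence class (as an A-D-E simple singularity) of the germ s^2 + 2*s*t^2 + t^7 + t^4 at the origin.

A_6

The Hessian of f at 0 has rank 1. Corank 1: A-series; mu = 6 gives A_6.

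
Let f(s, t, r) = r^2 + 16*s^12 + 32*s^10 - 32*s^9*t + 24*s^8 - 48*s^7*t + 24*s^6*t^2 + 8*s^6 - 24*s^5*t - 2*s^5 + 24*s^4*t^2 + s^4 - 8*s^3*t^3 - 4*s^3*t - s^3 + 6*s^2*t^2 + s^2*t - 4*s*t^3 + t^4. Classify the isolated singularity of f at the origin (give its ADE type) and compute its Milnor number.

The Hessian of f at 0 has rank 1. Corank 2; j^3 = -s^2*(s - t) has shape L^2 M (L != M), so D-series; mu = 5 gives D_5.

Type D5, Milnor number mu = 5.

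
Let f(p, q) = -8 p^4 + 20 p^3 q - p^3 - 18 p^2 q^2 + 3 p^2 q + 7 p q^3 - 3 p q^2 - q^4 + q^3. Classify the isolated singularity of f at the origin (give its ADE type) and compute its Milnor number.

The Hessian of f at 0 is [[0, 0], [0, 0]] with rank 0, so corank 2. A Groebner basis of the Jacobian ideal J(f) in C{p,q} is {3*p^2/4 - 3*p*q/2 + q^4 + q^3/4 + 3*q^2/4, p^3 + 9*p^2/4 - 9*p*q/2 - q^3/4 + 9*q^2/4, p^2*q + 7*p^2/4 - 7*p*q/2 - 5*q^3/12 + 7*q^2/4, p^2 + p*q^2 - 2*p*q - 2*q^3/3 + q^2}; counting standard monomials gives mu = 7. Corank 2; j^3 = -(p - q)^3 is a perfect cube, so E-series; the 4-jet and mu = 7 give E_7.

Type E_{7}, Milnor number mu = 7.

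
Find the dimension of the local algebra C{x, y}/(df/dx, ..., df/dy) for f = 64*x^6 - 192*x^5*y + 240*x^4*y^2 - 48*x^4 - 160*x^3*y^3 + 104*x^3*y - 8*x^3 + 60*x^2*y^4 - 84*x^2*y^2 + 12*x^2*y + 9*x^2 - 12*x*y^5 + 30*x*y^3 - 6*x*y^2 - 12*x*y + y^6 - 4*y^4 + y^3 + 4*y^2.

The Hessian of f at 0 is [[18, -12], [-12, 8]] with rank 1, so corank 1. A Groebner basis of the Jacobian ideal J(f) in C{x,y} is {y^2, x - 2*y/3}; counting standard monomials gives mu = 2. Corank 1: A-series; mu = 2 gives A_2.

2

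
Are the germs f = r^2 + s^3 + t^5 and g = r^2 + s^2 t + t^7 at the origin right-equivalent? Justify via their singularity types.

The Hessian of f at 0 has rank 1. Corank 2; j^3 = s^3 is a perfect cube, so E-series; the 5-jet and mu = 8 give E_8. The Hessian of g at 0 has rank 1. Corank 2; j^3 = s^2*t has shape L^2 M (L != M), so D-series; mu = 8 gives D_8. f is E_8 but g is D_8, hence not right-equivalent.

No.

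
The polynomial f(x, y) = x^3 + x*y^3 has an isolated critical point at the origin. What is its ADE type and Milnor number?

The Hessian of f at 0 has rank 0. Corank 2; j^3 = x^3 is a perfect cube, so E-series; the 4-jet and mu = 7 give E_7.

Type E_7, Milnor number mu = 7.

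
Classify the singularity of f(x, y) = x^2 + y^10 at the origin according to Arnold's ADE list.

The Hessian of f at 0 has rank 1. Corank 1: A-series; mu = 9 gives A_9.

A_{9}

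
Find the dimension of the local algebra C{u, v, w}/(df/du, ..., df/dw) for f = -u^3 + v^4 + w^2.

6

The Hessian of f at 0 is [[0, 0, 0], [0, 0, 0], [0, 0, 2]] with rank 1, so corank 2. A Groebner basis of the Jacobian ideal J(f) in C{u,v,w} is {v^3, u^2, w}; counting standard monomials gives mu = 6. Corank 2; j^3 = -u^3 is a perfect cube, so E-series; the 4-jet and mu = 6 give E_6.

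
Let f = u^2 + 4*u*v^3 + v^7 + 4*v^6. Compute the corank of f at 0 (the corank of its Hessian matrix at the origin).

1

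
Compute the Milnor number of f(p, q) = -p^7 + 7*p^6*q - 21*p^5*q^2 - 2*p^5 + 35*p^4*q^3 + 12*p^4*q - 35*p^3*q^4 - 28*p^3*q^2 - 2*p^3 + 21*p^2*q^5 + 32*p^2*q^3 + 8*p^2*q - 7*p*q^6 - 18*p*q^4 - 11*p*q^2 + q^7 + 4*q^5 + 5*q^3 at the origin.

The Hessian of f at 0 has rank 0. Corank 2; j^3 = -(p - q)*(2*p^2 - 6*p*q + 5*q^2) splits into three distinct lines over C (the quadratic factor has nonzero discriminant), so D_4.

4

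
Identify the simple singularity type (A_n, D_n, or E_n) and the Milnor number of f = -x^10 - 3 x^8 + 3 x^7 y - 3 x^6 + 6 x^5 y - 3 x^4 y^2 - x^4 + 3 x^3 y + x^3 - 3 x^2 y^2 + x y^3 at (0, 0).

The Hessian of f at 0 has rank 0. Corank 2; j^3 = x^3 is a perfect cube, so E-series; the 4-jet and mu = 7 give E_7.

Type E_7, Milnor number mu = 7.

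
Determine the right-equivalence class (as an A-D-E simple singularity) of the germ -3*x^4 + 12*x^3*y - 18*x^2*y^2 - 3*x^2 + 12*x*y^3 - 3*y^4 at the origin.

A_{3}

The Hessian of f at 0 has rank 1. Corank 1: A-series; mu = 3 gives A_3.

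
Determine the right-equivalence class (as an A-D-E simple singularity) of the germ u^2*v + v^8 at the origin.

The Hessian of f at 0 has rank 0. Corank 2; j^3 = u^2*v has shape L^2 M (L != M), so D-series; mu = 9 gives D_9.

D_{9}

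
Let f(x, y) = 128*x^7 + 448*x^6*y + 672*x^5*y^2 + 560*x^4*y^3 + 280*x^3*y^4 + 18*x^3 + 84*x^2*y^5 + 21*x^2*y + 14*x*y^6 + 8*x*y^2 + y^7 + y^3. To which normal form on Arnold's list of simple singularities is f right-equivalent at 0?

The Hessian of f at 0 has rank 0. Corank 2; j^3 = (2*x + y)*(3*x + y)^2 has shape L^2 M (L != M), so D-series; mu = 8 gives D_8.

D_{8}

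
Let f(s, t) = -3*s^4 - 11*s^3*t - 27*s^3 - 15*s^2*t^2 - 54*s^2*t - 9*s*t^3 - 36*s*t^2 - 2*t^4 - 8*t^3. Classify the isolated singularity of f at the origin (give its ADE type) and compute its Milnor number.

Type E_7, Milnor number mu = 7.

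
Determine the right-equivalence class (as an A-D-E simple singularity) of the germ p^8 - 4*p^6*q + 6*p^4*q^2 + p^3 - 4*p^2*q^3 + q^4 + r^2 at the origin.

E_6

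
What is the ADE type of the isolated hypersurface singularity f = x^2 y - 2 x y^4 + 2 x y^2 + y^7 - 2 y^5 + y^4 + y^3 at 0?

The Hessian of f at 0 has rank 0. Corank 2; j^3 = y*(x + y)^2 has shape L^2 M (L != M), so D-series; mu = 5 gives D_5.

D_{5}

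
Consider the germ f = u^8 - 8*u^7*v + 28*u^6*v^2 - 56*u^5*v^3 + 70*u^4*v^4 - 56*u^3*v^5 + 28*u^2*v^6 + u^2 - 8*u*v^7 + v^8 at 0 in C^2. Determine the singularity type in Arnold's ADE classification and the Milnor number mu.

The Hessian of f at 0 has rank 1. Corank 1: A-series; mu = 7 gives A_7.

Type A7, Milnor number mu = 7.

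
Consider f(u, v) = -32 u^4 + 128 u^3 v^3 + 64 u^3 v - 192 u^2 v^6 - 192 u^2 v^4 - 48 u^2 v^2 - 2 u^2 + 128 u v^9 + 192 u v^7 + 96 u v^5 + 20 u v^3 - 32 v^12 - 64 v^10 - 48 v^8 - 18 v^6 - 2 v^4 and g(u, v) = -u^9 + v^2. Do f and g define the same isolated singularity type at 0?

The Hessian of f at 0 has rank 1. Corank 1: A-series; mu = 3 gives A_3. The Hessian of g at 0 has rank 1. Corank 1: A-series; mu = 8 gives A_8. f is A_3 but g is A_8, hence not right-equivalent.

No.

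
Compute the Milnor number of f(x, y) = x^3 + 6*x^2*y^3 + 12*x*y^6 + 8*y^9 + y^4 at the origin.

6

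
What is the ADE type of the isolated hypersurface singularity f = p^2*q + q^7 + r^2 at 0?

The Hessian of f at 0 has rank 1. Corank 2; j^3 = p^2*q has shape L^2 M (L != M), so D-series; mu = 8 gives D_8.

D_8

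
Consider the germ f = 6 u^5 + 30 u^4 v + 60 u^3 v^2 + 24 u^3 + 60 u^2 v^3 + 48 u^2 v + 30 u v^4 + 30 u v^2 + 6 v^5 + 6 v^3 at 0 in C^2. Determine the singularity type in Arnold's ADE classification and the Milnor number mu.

Type D_6, Milnor number mu = 6.

The Hessian of f at 0 is [[0, 0], [0, 0]] with rank 0, so corank 2. A Groebner basis of the Jacobian ideal J(f) in C{u,v} is {-32*u*v/5 + v^4 - 16*v^2/5, u*v^2 + v^3/2, u^2 + 3*u*v/2 + v^2/2}; counting standard monomials gives mu = 6. Corank 2; j^3 = 6*(u + v)*(2*u + v)^2 has shape L^2 M (L != M), so D-series; mu = 6 gives D_6.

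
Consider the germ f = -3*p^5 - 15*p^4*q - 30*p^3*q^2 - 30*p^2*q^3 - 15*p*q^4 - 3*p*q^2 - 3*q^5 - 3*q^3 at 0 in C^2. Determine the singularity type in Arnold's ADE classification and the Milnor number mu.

Type D_{6}, Milnor number mu = 6.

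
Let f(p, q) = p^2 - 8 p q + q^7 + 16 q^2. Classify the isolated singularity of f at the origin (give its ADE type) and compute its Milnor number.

Type A6, Milnor number mu = 6.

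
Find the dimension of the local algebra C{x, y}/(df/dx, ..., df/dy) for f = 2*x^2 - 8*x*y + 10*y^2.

The Hessian of f at 0 has rank 2. Corank 0: nondegenerate Morse point, so A_1.

1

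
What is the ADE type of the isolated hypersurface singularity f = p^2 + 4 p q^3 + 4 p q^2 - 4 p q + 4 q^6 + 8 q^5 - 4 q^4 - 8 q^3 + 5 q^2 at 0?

A_1

The Hessian of f at 0 has rank 2. Corank 0: nondegenerate Morse point, so A_1.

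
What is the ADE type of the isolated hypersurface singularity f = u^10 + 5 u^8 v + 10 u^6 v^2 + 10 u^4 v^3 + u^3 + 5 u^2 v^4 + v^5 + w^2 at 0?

The Hessian of f at 0 has rank 1. Corank 2; j^3 = u^3 is a perfect cube, so E-series; the 5-jet and mu = 8 give E_8.

E_{8}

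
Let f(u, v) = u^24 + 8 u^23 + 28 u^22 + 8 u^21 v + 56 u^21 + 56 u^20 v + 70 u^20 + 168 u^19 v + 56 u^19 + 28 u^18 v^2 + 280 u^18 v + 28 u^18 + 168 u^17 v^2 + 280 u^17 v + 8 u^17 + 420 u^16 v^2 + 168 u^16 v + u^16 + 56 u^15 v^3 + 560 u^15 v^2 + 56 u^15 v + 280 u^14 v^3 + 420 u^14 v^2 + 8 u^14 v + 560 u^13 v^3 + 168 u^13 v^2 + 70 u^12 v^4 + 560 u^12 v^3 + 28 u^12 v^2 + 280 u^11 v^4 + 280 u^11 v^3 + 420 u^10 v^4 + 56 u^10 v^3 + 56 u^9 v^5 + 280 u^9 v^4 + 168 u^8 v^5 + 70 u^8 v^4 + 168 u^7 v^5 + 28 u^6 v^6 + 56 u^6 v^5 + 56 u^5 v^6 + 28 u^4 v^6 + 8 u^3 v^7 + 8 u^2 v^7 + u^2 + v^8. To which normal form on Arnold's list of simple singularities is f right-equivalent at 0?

The Hessian of f at 0 has rank 1. Corank 1: A-series; mu = 7 gives A_7.

A7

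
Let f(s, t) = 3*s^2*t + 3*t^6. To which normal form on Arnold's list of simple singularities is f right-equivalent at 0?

D_7

The Hessian of f at 0 has rank 0. Corank 2; j^3 = 3*s^2*t has shape L^2 M (L != M), so D-series; mu = 7 gives D_7.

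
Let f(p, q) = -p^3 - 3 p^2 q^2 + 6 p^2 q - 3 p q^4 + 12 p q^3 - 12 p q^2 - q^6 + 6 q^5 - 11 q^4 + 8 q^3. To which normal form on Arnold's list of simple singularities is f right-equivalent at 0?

E_6

The Hessian of f at 0 has rank 0. Corank 2; j^3 = -(p - 2*q)^3 is a perfect cube, so E-series; the 4-jet and mu = 6 give E_6.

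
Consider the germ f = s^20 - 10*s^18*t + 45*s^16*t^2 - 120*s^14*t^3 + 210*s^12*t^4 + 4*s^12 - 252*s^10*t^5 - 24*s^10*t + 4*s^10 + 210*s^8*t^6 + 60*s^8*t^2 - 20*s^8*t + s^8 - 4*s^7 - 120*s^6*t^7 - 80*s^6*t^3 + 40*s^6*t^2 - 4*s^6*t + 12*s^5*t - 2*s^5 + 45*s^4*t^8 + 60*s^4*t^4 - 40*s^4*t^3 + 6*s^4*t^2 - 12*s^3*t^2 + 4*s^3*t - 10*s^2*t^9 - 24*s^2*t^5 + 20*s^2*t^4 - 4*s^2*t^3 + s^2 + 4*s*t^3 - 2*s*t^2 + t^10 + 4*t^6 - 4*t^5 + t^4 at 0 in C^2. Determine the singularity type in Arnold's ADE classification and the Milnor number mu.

The Hessian of f at 0 has rank 1. Corank 1: A-series; mu = 9 gives A_9.

Type A_9, Milnor number mu = 9.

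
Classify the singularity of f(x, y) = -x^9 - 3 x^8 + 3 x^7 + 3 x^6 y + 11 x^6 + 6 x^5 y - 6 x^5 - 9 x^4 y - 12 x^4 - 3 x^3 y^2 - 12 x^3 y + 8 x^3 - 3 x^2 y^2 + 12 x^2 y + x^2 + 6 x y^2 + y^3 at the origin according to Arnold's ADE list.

A_2

The Hessian of f at 0 is [[2, 0], [0, 0]] with rank 1, so corank 1. A Groebner basis of the Jacobian ideal J(f) in C{x,y} is {y^2, x}; counting standard monomials gives mu = 2. Corank 1: A-series; mu = 2 gives A_2.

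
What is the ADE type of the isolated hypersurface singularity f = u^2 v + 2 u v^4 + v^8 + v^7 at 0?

The Hessian of f at 0 is [[0, 0], [0, 0]] with rank 0, so corank 2. A Groebner basis of the Jacobian ideal J(f) in C{u,v} is {u^2*v^2, 8*u^2*v + u^2 + u*v^3, u*v + v^4, u^3}; counting standard monomials gives mu = 9. Corank 2; j^3 = u^2*v has shape L^2 M (L != M), so D-series; mu = 9 gives D_9.

D_{9}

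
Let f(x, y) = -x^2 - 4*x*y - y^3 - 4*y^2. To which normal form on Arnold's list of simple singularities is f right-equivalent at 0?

The Hessian of f at 0 is [[-2, -4], [-4, -8]] with rank 1, so corank 1. A Groebner basis of the Jacobian ideal J(f) in C{x,y} is {y^2, x + 2*y}; counting standard monomials gives mu = 2. Corank 1: A-series; mu = 2 gives A_2.

A_{2}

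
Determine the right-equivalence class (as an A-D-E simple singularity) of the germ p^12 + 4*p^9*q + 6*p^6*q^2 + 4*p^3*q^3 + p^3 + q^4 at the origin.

E_{6}

The Hessian of f at 0 has rank 0. Corank 2; j^3 = p^3 is a perfect cube, so E-series; the 4-jet and mu = 6 give E_6.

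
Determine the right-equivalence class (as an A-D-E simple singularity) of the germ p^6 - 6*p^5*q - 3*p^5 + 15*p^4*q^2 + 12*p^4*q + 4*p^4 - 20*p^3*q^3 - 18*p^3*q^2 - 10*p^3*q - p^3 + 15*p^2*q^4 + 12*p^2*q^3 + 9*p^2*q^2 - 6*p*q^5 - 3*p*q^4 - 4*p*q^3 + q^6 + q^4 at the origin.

E_{6}

The Hessian of f at 0 has rank 0. Corank 2; j^3 = -p^3 is a perfect cube, so E-series; the 4-jet and mu = 6 give E_6.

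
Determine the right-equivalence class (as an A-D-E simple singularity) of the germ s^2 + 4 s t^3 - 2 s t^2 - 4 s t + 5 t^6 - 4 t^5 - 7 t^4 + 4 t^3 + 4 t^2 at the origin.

A_{5}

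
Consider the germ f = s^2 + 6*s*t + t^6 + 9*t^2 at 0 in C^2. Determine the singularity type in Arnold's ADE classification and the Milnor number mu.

The Hessian of f at 0 is [[2, 6], [6, 18]] with rank 1, so corank 1. A Groebner basis of the Jacobian ideal J(f) in C{s,t} is {t^5, s + 3*t}; counting standard monomials gives mu = 5. Corank 1: A-series; mu = 5 gives A_5.

Type A_{5}, Milnor number mu = 5.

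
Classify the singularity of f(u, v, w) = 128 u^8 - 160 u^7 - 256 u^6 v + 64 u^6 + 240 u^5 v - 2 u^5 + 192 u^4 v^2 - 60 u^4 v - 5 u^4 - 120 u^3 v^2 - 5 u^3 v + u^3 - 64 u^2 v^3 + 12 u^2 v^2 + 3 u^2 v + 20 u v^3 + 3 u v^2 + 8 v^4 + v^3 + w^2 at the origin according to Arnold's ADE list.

The Hessian of f at 0 is [[0, 0, 0], [0, 0, 0], [0, 0, 2]] with rank 1, so corank 2. A Groebner basis of the Jacobian ideal J(f) in C{u,v,w} is {-u^2/11 - 2*u*v/11 + v^4 - v^3/33 - v^2/11, u^3 - 9*u^2/11 - 18*u*v/11 + 8*v^3/11 - 9*v^2/11, u^2*v + 17*u^2/33 + 34*u*v/33 - 82*v^3/99 + 17*v^2/33, -8*u^2/33 + u*v^2 - 16*u*v/33 + 91*v^3/99 - 8*v^2/33, w}; counting standard monomials gives mu = 7. Corank 2; j^3 = (u + v)^3 is a perfect cube, so E-series; the 4-jet and mu = 7 give E_7.

E_7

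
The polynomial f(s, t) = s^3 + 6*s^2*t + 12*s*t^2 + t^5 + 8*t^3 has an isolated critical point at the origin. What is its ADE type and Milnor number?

Type E8, Milnor number mu = 8.

The Hessian of f at 0 has rank 0. Corank 2; j^3 = (s + 2*t)^3 is a perfect cube, so E-series; the 5-jet and mu = 8 give E_8.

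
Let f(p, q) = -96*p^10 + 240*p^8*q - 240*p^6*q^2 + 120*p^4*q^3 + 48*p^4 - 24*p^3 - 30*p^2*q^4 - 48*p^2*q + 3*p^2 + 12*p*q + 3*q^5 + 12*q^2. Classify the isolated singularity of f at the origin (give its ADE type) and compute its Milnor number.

Type A_4, Milnor number mu = 4.

The Hessian of f at 0 has rank 1. Corank 1: A-series; mu = 4 gives A_4.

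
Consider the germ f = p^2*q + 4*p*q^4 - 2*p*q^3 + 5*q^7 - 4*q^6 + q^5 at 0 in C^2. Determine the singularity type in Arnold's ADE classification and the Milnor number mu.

The Hessian of f at 0 is [[0, 0], [0, 0]] with rank 0, so corank 2. A Groebner basis of the Jacobian ideal J(f) in C{p,q} is {-2*p^2/3 + p*q^3 + 11*p*q^2/6 + 7*p*q/12 - 7*q^3/12, p*q/2 + q^4 - q^3/2, p^3 + p^2/3 - 2*p*q^2/3 - p*q/6 + q^3/6, p^2*q - 4*p^2/3 + 19*p*q^2/6 + 11*p*q/12 - 11*q^3/12}; counting standard monomials gives mu = 8. Corank 2; j^3 = p^2*q has shape L^2 M (L != M), so D-series; mu = 8 gives D_8.

Type D_{8}, Milnor number mu = 8.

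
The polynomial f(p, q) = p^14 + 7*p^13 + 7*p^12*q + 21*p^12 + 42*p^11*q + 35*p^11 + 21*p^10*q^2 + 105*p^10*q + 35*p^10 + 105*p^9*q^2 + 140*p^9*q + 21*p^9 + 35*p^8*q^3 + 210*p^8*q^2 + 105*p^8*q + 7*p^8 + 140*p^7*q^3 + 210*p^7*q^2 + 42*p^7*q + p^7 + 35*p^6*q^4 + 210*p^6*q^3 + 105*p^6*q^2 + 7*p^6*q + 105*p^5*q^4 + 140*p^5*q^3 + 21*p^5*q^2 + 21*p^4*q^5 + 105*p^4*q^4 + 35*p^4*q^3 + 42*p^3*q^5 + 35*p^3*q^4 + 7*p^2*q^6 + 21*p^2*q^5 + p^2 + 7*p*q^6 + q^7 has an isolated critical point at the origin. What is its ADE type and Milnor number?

Type A6, Milnor number mu = 6.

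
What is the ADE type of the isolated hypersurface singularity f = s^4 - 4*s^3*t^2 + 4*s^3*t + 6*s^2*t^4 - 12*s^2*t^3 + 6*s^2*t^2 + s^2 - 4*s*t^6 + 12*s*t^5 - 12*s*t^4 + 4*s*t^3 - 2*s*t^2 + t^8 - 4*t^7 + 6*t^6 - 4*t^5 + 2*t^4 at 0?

A_3

The Hessian of f at 0 has rank 1. Corank 1: A-series; mu = 3 gives A_3.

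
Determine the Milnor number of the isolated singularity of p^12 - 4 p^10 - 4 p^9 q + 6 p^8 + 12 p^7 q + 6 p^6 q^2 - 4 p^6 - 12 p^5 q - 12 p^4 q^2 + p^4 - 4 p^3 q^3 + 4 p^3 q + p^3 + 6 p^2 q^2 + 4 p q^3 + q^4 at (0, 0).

6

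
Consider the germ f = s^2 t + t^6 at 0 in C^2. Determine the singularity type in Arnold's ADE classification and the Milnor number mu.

Type D7, Milnor number mu = 7.

The Hessian of f at 0 is [[0, 0], [0, 0]] with rank 0, so corank 2. A Groebner basis of the Jacobian ideal J(f) in C{s,t} is {s^2/6 + t^5, s^3, s*t}; counting standard monomials gives mu = 7. Corank 2; j^3 = s^2*t has shape L^2 M (L != M), so D-series; mu = 7 gives D_7.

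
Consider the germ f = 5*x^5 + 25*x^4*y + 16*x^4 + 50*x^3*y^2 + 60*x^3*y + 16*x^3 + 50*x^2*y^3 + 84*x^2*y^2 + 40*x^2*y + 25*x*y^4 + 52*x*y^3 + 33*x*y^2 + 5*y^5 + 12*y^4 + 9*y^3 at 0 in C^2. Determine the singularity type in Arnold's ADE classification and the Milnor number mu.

The Hessian of f at 0 has rank 0. Corank 2; j^3 = (x + y)*(4*x + 3*y)^2 has shape L^2 M (L != M), so D-series; mu = 6 gives D_6.

Type D_{6}, Milnor number mu = 6.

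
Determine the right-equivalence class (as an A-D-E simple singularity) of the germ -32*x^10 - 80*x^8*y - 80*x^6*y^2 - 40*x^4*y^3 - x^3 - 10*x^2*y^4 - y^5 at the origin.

The Hessian of f at 0 has rank 0. Corank 2; j^3 = -x^3 is a perfect cube, so E-series; the 5-jet and mu = 8 give E_8.

E_{8}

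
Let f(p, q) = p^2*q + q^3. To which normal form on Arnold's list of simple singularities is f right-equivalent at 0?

D4

The Hessian of f at 0 has rank 0. Corank 2; j^3 = q*(p^2 + q^2) splits into three distinct lines over C (the quadratic factor has nonzero discriminant), so D_4.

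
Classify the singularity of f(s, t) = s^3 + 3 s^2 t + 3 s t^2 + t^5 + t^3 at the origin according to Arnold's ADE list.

E_8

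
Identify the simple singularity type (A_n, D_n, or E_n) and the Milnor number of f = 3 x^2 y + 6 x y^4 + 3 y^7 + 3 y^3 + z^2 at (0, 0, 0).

The Hessian of f at 0 has rank 1. Corank 2; j^3 = 3*y*(x^2 + y^2) splits into three distinct lines over C (the quadratic factor has nonzero discriminant), so D_4.

Type D_4, Milnor number mu = 4.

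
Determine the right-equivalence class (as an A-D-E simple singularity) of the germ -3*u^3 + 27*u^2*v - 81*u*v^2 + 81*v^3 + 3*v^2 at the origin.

A_2

The Hessian of f at 0 is [[0, 0], [0, 6]] with rank 1, so corank 1. A Groebner basis of the Jacobian ideal J(f) in C{u,v} is {u^2, v}; counting standard monomials gives mu = 2. Corank 1: A-series; mu = 2 gives A_2.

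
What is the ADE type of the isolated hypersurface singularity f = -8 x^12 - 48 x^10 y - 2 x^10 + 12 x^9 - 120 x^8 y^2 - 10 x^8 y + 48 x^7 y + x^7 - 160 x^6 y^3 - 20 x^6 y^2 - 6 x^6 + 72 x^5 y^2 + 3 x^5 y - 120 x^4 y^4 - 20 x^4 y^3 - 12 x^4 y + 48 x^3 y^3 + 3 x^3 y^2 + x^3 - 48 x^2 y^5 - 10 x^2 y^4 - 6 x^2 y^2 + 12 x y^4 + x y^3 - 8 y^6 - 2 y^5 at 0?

E_{7}

The Hessian of f at 0 has rank 0. Corank 2; j^3 = x^3 is a perfect cube, so E-series; the 4-jet and mu = 7 give E_7.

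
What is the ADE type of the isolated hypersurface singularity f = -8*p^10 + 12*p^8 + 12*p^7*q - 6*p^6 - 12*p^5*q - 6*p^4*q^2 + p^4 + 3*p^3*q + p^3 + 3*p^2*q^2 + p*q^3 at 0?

E_{7}

The Hessian of f at 0 is [[0, 0], [0, 0]] with rank 0, so corank 2. A Groebner basis of the Jacobian ideal J(f) in C{p,q} is {3*p^2 + q^4 + q^3, p^3, p^2*q - p^2 - q^3/3, 2*p^2 + p*q^2 + 2*q^3/3}; counting standard monomials gives mu = 7. Corank 2; j^3 = p^3 is a perfect cube, so E-series; the 4-jet and mu = 7 give E_7.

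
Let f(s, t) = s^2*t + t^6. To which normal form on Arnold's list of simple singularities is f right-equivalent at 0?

D_7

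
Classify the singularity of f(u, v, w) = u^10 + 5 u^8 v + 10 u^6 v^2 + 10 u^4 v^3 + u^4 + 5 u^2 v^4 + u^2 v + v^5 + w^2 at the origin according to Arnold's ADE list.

The Hessian of f at 0 has rank 1. Corank 2; j^3 = u^2*v has shape L^2 M (L != M), so D-series; mu = 6 gives D_6.

D6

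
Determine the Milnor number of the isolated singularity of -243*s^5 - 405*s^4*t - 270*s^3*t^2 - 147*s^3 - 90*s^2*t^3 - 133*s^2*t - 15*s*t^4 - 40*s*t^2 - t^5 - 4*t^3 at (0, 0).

The Hessian of f at 0 is [[0, 0], [0, 0]] with rank 0, so corank 2. A Groebner basis of the Jacobian ideal J(f) in C{s,t} is {-16807*s*t/15 + t^4 - 4802*t^2/15, s*t^2 + 2*t^3/7, s^2 + 13*s*t/21 + 2*t^2/21}; counting standard monomials gives mu = 6. Corank 2; j^3 = -(3*s + t)*(7*s + 2*t)^2 has shape L^2 M (L != M), so D-series; mu = 6 gives D_6.

6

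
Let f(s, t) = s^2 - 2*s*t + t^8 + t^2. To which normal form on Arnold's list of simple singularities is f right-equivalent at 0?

A_{7}

The Hessian of f at 0 is [[2, -2], [-2, 2]] with rank 1, so corank 1. A Groebner basis of the Jacobian ideal J(f) in C{s,t} is {t^7, s - t}; counting standard monomials gives mu = 7. Corank 1: A-series; mu = 7 gives A_7.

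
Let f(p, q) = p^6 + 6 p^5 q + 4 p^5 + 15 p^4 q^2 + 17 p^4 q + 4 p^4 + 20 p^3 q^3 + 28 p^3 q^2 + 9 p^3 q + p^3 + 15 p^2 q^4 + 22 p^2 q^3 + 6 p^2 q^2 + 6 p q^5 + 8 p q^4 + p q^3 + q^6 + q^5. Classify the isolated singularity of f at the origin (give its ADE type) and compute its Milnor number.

The Hessian of f at 0 has rank 0. Corank 2; j^3 = p^3 is a perfect cube, so E-series; the 4-jet and mu = 7 give E_7.

Type E7, Milnor number mu = 7.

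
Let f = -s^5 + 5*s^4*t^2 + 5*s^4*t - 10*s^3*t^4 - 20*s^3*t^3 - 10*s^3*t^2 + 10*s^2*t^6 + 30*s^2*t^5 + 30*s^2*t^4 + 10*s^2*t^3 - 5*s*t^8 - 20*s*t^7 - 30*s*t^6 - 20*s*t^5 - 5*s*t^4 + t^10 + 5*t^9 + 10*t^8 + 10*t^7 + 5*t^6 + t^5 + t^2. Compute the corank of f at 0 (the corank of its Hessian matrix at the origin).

The Hessian at 0 is [[0, 0], [0, 2]] of rank 1; hence corank 1.

1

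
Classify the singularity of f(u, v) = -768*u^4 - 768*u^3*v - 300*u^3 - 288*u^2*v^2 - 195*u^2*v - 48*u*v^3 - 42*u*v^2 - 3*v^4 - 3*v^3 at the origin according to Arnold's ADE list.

D_{5}

The Hessian of f at 0 has rank 0. Corank 2; j^3 = -3*(4*u + v)*(5*u + v)^2 has shape L^2 M (L != M), so D-series; mu = 5 gives D_5.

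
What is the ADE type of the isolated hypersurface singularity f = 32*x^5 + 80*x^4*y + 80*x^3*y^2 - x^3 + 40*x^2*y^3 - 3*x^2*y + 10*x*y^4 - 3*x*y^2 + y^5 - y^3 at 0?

E_8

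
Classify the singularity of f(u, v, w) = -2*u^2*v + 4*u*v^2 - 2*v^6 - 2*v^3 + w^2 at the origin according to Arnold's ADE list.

D7

The Hessian of f at 0 is [[0, 0, 0], [0, 0, 0], [0, 0, 2]] with rank 1, so corank 2. A Groebner basis of the Jacobian ideal J(f) in C{u,v,w} is {u^2/6 + v^5 - v^2/6, u^3 - v^3, u*v - v^2, w}; counting standard monomials gives mu = 7. Corank 2; j^3 = -2*v*(u - v)^2 has shape L^2 M (L != M), so D-series; mu = 7 gives D_7.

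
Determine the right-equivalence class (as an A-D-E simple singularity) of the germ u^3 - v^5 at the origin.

E_{8}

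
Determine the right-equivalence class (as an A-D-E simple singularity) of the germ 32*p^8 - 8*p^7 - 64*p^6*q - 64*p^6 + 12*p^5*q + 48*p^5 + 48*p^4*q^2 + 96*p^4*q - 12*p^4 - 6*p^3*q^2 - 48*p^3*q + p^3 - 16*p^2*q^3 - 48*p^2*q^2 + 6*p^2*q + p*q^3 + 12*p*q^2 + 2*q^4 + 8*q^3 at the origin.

The Hessian of f at 0 is [[0, 0], [0, 0]] with rank 0, so corank 2. A Groebner basis of the Jacobian ideal J(f) in C{p,q} is {-3*p^2/824 - 3*p*q/206 + q^4 - q^3/824 - 3*q^2/206, p^3 - 291*p^2/412 - 291*p*q/103 + 3199*q^3/412 - 291*q^2/103, p^2*q + 193*p^2/824 + 193*p*q/206 - 9695*q^3/2472 + 193*q^2/206, -6*p^2/103 + p*q^2 - 24*p*q/103 + 204*q^3/103 - 24*q^2/103}; counting standard monomials gives mu = 7. Corank 2; j^3 = (p + 2*q)^3 is a perfect cube, so E-series; the 4-jet and mu = 7 give E_7.

E7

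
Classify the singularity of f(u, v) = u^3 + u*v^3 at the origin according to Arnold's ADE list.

E_{7}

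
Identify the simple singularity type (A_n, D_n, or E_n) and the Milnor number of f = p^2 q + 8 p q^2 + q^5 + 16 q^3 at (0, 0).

Type D_6, Milnor number mu = 6.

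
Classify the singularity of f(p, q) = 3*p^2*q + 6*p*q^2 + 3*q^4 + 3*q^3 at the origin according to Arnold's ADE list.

The Hessian of f at 0 has rank 0. Corank 2; j^3 = 3*q*(p + q)^2 has shape L^2 M (L != M), so D-series; mu = 5 gives D_5.

D5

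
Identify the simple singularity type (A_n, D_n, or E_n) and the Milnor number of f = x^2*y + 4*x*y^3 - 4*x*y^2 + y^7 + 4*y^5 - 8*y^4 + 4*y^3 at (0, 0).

Type D_{8}, Milnor number mu = 8.

The Hessian of f at 0 is [[0, 0], [0, 0]] with rank 0, so corank 2. A Groebner basis of the Jacobian ideal J(f) in C{x,y} is {x^2*y^2 + 2*x^2*y + 4*x^2/7 - 34*x*y^2/7 - 22*x*y/7 + 4*y^2, x^3 - 6*x^2*y - 8*x^2/7 + 68*x*y^2/7 + 44*x*y/7 - 8*y^2, x*y/2 + y^3 - y^2}; counting standard monomials gives mu = 8. Corank 2; j^3 = y*(x - 2*y)^2 has shape L^2 M (L != M), so D-series; mu = 8 gives D_8.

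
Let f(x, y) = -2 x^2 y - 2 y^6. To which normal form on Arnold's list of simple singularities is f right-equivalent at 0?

The Hessian of f at 0 has rank 0. Corank 2; j^3 = -2*x^2*y has shape L^2 M (L != M), so D-series; mu = 7 gives D_7.

D_{7}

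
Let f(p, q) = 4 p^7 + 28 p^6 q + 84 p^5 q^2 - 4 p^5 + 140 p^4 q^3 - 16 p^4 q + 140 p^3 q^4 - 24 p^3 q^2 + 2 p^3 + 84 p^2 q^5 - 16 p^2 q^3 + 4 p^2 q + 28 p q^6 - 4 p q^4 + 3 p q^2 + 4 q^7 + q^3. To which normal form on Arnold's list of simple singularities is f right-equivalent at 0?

The Hessian of f at 0 has rank 0. Corank 2; j^3 = (p + q)*(2*p^2 + 2*p*q + q^2) splits into three distinct lines over C (the quadratic factor has nonzero discriminant), so D_4.

D_4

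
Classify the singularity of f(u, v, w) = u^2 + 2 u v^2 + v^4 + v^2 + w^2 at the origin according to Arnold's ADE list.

The Hessian of f at 0 has rank 3. Corank 0: nondegenerate Morse point, so A_1.

A1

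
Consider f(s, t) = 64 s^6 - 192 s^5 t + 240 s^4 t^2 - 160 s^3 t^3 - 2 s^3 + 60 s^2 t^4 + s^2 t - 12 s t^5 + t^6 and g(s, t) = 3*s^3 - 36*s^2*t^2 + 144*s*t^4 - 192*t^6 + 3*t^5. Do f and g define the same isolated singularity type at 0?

No.

The Hessian of f at 0 has rank 0. Corank 2; j^3 = -s^2*(2*s - t) has shape L^2 M (L != M), so D-series; mu = 7 gives D_7. The Hessian of g at 0 has rank 0. Corank 2; j^3 = 3*s^3 is a perfect cube, so E-series; the 5-jet and mu = 8 give E_8. f is D_7 but g is E_8, hence not right-equivalent.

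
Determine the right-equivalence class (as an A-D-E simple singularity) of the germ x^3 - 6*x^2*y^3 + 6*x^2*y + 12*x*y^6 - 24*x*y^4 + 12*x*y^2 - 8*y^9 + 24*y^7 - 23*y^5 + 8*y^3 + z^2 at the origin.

E8

The Hessian of f at 0 is [[0, 0, 0], [0, 0, 0], [0, 0, 2]] with rank 1, so corank 2. A Groebner basis of the Jacobian ideal J(f) in C{x,y,z} is {-x^2/4 + x*y^3 - x*y - y^2, y^4, x^3 - 12*x*y^2 - 16*y^3, x^2*y + 4*x*y^2 + 4*y^3, z}; counting standard monomials gives mu = 8. Corank 2; j^3 = (x + 2*y)^3 is a perfect cube, so E-series; the 5-jet and mu = 8 give E_8.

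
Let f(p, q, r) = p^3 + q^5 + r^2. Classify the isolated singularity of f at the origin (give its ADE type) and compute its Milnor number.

The Hessian of f at 0 has rank 1. Corank 2; j^3 = p^3 is a perfect cube, so E-series; the 5-jet and mu = 8 give E_8.

Type E8, Milnor number mu = 8.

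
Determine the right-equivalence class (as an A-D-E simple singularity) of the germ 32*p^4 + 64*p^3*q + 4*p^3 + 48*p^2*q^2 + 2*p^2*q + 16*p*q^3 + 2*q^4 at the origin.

D_{5}

The Hessian of f at 0 is [[0, 0], [0, 0]] with rank 0, so corank 2. A Groebner basis of the Jacobian ideal J(f) in C{p,q} is {p*q^2, -p*q/8 + q^3, p^2 + p*q/2}; counting standard monomials gives mu = 5. Corank 2; j^3 = 2*p^2*(2*p + q) has shape L^2 M (L != M), so D-series; mu = 5 gives D_5.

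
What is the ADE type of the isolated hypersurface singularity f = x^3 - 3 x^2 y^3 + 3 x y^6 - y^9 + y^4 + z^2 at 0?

E6

The Hessian of f at 0 is [[0, 0, 0], [0, 0, 0], [0, 0, 2]] with rank 1, so corank 2. A Groebner basis of the Jacobian ideal J(f) in C{x,y,z} is {y^3, x^2, z}; counting standard monomials gives mu = 6. Corank 2; j^3 = x^3 is a perfect cube, so E-series; the 4-jet and mu = 6 give E_6.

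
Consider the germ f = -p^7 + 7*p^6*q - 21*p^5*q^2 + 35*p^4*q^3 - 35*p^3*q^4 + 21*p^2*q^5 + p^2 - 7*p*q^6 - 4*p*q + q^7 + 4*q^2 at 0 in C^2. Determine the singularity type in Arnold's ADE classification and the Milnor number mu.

Type A_6, Milnor number mu = 6.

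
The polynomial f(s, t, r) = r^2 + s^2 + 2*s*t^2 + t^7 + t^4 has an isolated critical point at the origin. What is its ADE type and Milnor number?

Type A_6, Milnor number mu = 6.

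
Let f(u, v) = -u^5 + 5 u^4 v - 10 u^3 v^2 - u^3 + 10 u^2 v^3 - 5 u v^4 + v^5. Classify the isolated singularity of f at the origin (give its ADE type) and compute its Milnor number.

Type E_{8}, Milnor number mu = 8.

The Hessian of f at 0 is [[0, 0], [0, 0]] with rank 0, so corank 2. A Groebner basis of the Jacobian ideal J(f) in C{u,v} is {v^5, u*v^3 - v^4/4, u^2}; counting standard monomials gives mu = 8. Corank 2; j^3 = -u^3 is a perfect cube, so E-series; the 5-jet and mu = 8 give E_8.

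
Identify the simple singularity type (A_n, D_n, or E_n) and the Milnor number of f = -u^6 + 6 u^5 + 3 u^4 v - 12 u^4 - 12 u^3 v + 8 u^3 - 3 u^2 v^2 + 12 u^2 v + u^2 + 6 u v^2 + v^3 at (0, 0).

Type A_{2}, Milnor number mu = 2.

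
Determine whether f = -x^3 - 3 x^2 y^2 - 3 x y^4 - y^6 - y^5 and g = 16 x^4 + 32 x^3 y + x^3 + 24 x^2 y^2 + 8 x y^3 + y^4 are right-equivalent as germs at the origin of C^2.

The Hessian of f at 0 has rank 0. Corank 2; j^3 = -x^3 is a perfect cube, so E-series; the 5-jet and mu = 8 give E_8. The Hessian of g at 0 has rank 0. Corank 2; j^3 = x^3 is a perfect cube, so E-series; the 4-jet and mu = 6 give E_6. f is E_8 but g is E_6, hence not right-equivalent.

No.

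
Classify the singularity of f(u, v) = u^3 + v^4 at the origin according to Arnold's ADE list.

E6

The Hessian of f at 0 is [[0, 0], [0, 0]] with rank 0, so corank 2. A Groebner basis of the Jacobian ideal J(f) in C{u,v} is {v^3, u^2}; counting standard monomials gives mu = 6. Corank 2; j^3 = u^3 is a perfect cube, so E-series; the 4-jet and mu = 6 give E_6.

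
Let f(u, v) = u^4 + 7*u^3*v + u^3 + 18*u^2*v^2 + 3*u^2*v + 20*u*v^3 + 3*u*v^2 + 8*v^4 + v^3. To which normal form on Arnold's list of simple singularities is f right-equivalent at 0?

The Hessian of f at 0 is [[0, 0], [0, 0]] with rank 0, so corank 2. A Groebner basis of the Jacobian ideal J(f) in C{u,v} is {3*u^2 + 6*u*v + v^4 + v^3 + 3*v^2, u^3 + 9*u^2 + 18*u*v + 4*v^3 + 9*v^2, u^2*v - 5*u^2 - 10*u*v - 8*v^3/3 - 5*v^2, 2*u^2 + u*v^2 + 4*u*v + 5*v^3/3 + 2*v^2}; counting standard monomials gives mu = 7. Corank 2; j^3 = (u + v)^3 is a perfect cube, so E-series; the 4-jet and mu = 7 give E_7.

E_7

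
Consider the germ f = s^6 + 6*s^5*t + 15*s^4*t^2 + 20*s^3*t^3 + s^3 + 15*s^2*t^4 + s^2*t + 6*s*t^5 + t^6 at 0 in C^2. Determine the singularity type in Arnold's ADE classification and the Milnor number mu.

The Hessian of f at 0 has rank 0. Corank 2; j^3 = s^2*(s + t) has shape L^2 M (L != M), so D-series; mu = 7 gives D_7.

Type D7, Milnor number mu = 7.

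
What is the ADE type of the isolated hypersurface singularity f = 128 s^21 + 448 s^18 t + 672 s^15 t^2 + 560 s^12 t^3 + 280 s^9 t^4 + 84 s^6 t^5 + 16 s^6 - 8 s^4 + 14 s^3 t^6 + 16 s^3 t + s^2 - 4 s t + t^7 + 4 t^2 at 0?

A_{6}

The Hessian of f at 0 is [[2, -4], [-4, 8]] with rank 1, so corank 1. A Groebner basis of the Jacobian ideal J(f) in C{s,t} is {-s*t/32 + t^4 + t^2/16, s*t^2 - s/48 - 4*t^3/3 + t/24, s^2 - 4*s*t + 4*t^2}; counting standard monomials gives mu = 6. Corank 1: A-series; mu = 6 gives A_6.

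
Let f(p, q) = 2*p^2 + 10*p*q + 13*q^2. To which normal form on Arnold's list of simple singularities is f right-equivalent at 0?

A_{1}

The Hessian of f at 0 has rank 2. Corank 0: nondegenerate Morse point, so A_1.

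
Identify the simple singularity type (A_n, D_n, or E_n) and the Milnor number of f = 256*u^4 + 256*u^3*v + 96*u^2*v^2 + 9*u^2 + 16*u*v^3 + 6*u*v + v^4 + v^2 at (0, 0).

The Hessian of f at 0 is [[18, 6], [6, 2]] with rank 1, so corank 1. A Groebner basis of the Jacobian ideal J(f) in C{u,v} is {v^3, u + v/3}; counting standard monomials gives mu = 3. Corank 1: A-series; mu = 3 gives A_3.

Type A3, Milnor number mu = 3.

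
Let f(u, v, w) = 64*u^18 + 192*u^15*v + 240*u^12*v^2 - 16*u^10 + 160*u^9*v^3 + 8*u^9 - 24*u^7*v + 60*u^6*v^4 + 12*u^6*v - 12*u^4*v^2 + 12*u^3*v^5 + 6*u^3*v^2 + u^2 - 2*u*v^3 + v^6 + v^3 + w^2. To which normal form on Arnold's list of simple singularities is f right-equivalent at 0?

The Hessian of f at 0 has rank 2. Corank 1: A-series; mu = 2 gives A_2.

A2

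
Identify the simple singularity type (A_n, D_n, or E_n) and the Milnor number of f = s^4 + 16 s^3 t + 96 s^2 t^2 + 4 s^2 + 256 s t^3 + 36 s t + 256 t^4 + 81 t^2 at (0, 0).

Type A3, Milnor number mu = 3.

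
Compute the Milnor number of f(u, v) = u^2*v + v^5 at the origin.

6

The Hessian of f at 0 is [[0, 0], [0, 0]] with rank 0, so corank 2. A Groebner basis of the Jacobian ideal J(f) in C{u,v} is {u^2/5 + v^4, u^3, u*v}; counting standard monomials gives mu = 6. Corank 2; j^3 = u^2*v has shape L^2 M (L != M), so D-series; mu = 6 gives D_6.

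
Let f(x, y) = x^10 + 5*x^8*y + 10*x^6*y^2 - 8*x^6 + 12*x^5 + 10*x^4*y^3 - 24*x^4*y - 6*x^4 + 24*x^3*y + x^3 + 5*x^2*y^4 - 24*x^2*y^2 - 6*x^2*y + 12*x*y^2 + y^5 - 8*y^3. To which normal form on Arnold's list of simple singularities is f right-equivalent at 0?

E_{8}

The Hessian of f at 0 is [[0, 0], [0, 0]] with rank 0, so corank 2. A Groebner basis of the Jacobian ideal J(f) in C{x,y} is {-x^2/128 + x*y^3 + x*y^2/8 + x*y/32 - y^3/4 - y^2/32, y^4, x^3 - 3*x^2/4 + 3*x*y - 8*y^3 - 3*y^2, x^2*y - x^2/8 - 2*x*y^2 + x*y/2 - y^2/2}; counting standard monomials gives mu = 8. Corank 2; j^3 = (x - 2*y)^3 is a perfect cube, so E-series; the 5-jet and mu = 8 give E_8.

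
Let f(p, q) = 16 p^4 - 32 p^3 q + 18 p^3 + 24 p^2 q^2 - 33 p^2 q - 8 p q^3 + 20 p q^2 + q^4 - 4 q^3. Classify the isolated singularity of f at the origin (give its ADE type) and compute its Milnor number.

Type D5, Milnor number mu = 5.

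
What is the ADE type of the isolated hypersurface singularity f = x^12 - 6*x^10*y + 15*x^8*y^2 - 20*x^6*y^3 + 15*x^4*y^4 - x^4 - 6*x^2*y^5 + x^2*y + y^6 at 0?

D7

The Hessian of f at 0 has rank 0. Corank 2; j^3 = x^2*y has shape L^2 M (L != M), so D-series; mu = 7 gives D_7.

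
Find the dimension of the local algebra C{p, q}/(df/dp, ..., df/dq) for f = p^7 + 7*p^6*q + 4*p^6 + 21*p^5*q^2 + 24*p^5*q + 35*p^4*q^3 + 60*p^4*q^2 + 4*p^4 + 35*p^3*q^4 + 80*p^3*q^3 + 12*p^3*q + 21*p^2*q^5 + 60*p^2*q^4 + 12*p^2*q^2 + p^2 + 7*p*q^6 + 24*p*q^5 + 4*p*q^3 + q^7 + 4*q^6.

6

The Hessian of f at 0 has rank 1. Corank 1: A-series; mu = 6 gives A_6.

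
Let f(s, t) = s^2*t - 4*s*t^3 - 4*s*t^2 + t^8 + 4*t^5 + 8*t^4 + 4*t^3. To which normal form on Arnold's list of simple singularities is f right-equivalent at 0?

The Hessian of f at 0 is [[0, 0], [0, 0]] with rank 0, so corank 2. A Groebner basis of the Jacobian ideal J(f) in C{s,t} is {s^4 - 12*s^3 + 56*s^2*t + 8*s^2 - 104*s*t^2 + 8*s*t - 48*t^2, s^3*t - 3*s^3 + 12*s^2*t + s^2 - 18*s*t^2 + 2*s*t - 8*t^2, -s^3/2 + s^2*t^2 + s^2*t, -s*t/2 + t^3 + t^2}; counting standard monomials gives mu = 9. Corank 2; j^3 = t*(s - 2*t)^2 has shape L^2 M (L != M), so D-series; mu = 9 gives D_9.

D_{9}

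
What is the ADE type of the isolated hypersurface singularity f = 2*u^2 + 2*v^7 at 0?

A_{6}

The Hessian of f at 0 has rank 1. Corank 1: A-series; mu = 6 gives A_6.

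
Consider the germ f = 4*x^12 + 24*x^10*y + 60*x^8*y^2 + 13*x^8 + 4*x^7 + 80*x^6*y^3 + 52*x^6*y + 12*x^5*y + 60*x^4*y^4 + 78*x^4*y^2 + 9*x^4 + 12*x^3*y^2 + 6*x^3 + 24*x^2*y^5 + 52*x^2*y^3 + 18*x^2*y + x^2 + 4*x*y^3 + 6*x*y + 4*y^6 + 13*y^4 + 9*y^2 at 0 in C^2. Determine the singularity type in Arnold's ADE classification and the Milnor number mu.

Type A_3, Milnor number mu = 3.

The Hessian of f at 0 is [[2, 6], [6, 18]] with rank 1, so corank 1. A Groebner basis of the Jacobian ideal J(f) in C{x,y} is {x^2 + x/3 + y, x*y - x/9 - y/3, x/27 + y^2 + y/9}; counting standard monomials gives mu = 3. Corank 1: A-series; mu = 3 gives A_3.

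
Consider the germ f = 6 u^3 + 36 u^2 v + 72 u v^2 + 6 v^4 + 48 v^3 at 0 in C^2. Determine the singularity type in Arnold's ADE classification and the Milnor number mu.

The Hessian of f at 0 has rank 0. Corank 2; j^3 = 6*(u + 2*v)^3 is a perfect cube, so E-series; the 4-jet and mu = 6 give E_6.

Type E_{6}, Milnor number mu = 6.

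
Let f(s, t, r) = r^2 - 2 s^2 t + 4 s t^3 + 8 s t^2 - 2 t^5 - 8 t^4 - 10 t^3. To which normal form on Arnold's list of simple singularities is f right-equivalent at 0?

The Hessian of f at 0 has rank 1. Corank 2; j^3 = -2*t*(s^2 - 4*s*t + 5*t^2) splits into three distinct lines over C (the quadratic factor has nonzero discriminant), so D_4.

D_4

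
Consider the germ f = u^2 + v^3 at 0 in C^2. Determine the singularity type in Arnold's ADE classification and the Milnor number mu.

Type A_2, Milnor number mu = 2.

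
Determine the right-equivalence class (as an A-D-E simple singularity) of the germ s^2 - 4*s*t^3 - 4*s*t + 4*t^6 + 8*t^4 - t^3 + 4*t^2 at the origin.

A_{2}

The Hessian of f at 0 is [[2, -4], [-4, 8]] with rank 1, so corank 1. A Groebner basis of the Jacobian ideal J(f) in C{s,t} is {t^2, s - 2*t}; counting standard monomials gives mu = 2. Corank 1: A-series; mu = 2 gives A_2.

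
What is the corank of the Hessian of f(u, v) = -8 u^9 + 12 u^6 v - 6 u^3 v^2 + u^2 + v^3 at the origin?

The Hessian at 0 is [[2, 0], [0, 0]] of rank 1; hence corank 1.

1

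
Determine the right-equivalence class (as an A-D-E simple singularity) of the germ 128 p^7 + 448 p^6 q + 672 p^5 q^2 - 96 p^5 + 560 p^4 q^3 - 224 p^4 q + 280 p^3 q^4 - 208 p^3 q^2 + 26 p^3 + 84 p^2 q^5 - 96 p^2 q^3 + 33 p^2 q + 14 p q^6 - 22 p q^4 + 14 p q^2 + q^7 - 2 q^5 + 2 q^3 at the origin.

D4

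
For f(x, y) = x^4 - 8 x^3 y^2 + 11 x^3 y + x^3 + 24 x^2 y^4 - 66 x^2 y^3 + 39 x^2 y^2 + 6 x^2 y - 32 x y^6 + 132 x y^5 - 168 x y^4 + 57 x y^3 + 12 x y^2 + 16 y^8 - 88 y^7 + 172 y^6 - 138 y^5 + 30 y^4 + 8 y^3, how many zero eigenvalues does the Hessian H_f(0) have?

2

The Hessian at 0 is [[0, 0], [0, 0]] of rank 0; hence corank 2.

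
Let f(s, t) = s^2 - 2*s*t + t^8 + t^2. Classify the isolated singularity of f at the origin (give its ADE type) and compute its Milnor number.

Type A7, Milnor number mu = 7.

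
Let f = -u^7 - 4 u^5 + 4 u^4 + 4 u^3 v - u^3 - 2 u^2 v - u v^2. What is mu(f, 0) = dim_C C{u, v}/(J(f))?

8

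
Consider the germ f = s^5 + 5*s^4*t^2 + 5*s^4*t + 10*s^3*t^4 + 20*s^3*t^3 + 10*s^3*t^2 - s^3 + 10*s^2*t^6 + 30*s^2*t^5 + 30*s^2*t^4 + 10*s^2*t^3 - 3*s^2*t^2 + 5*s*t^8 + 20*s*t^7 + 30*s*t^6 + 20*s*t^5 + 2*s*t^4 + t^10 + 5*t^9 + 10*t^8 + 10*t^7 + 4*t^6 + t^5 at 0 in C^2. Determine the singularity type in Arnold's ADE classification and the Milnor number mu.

The Hessian of f at 0 is [[0, 0], [0, 0]] with rank 0, so corank 2. A Groebner basis of the Jacobian ideal J(f) in C{s,t} is {-s^2/4 + s*t^3 - s*t^2/2, s^2 + 2*s*t^2 + t^4, s^3, s^2*t + s^2/2 + s*t^2}; counting standard monomials gives mu = 8. Corank 2; j^3 = -s^3 is a perfect cube, so E-series; the 5-jet and mu = 8 give E_8.

Type E8, Milnor number mu = 8.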